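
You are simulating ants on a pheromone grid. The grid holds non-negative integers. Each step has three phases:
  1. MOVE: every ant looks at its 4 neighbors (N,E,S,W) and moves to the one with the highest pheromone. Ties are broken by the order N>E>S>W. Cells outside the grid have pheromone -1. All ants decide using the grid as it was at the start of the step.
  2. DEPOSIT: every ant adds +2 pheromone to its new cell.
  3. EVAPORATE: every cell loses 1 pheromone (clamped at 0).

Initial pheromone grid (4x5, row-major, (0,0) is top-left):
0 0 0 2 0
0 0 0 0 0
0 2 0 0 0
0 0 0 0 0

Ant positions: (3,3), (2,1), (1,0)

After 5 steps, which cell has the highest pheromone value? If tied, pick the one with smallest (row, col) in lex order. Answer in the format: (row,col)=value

Answer: (0,2)=3

Derivation:
Step 1: ant0:(3,3)->N->(2,3) | ant1:(2,1)->N->(1,1) | ant2:(1,0)->N->(0,0)
  grid max=1 at (0,0)
Step 2: ant0:(2,3)->N->(1,3) | ant1:(1,1)->S->(2,1) | ant2:(0,0)->E->(0,1)
  grid max=2 at (2,1)
Step 3: ant0:(1,3)->N->(0,3) | ant1:(2,1)->N->(1,1) | ant2:(0,1)->E->(0,2)
  grid max=1 at (0,2)
Step 4: ant0:(0,3)->W->(0,2) | ant1:(1,1)->S->(2,1) | ant2:(0,2)->E->(0,3)
  grid max=2 at (0,2)
Step 5: ant0:(0,2)->E->(0,3) | ant1:(2,1)->N->(1,1) | ant2:(0,3)->W->(0,2)
  grid max=3 at (0,2)
Final grid:
  0 0 3 3 0
  0 1 0 0 0
  0 1 0 0 0
  0 0 0 0 0
Max pheromone 3 at (0,2)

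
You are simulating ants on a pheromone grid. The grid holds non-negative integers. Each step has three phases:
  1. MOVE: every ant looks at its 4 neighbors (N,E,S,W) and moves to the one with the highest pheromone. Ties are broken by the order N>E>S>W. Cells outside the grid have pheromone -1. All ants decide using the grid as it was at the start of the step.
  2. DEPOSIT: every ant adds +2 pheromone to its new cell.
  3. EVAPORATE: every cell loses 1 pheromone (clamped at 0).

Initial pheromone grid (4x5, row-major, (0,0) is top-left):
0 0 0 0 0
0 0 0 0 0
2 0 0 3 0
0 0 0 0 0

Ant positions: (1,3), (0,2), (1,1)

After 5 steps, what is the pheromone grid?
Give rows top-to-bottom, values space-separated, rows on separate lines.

After step 1: ants at (2,3),(0,3),(0,1)
  0 1 0 1 0
  0 0 0 0 0
  1 0 0 4 0
  0 0 0 0 0
After step 2: ants at (1,3),(0,4),(0,2)
  0 0 1 0 1
  0 0 0 1 0
  0 0 0 3 0
  0 0 0 0 0
After step 3: ants at (2,3),(1,4),(0,3)
  0 0 0 1 0
  0 0 0 0 1
  0 0 0 4 0
  0 0 0 0 0
After step 4: ants at (1,3),(0,4),(0,4)
  0 0 0 0 3
  0 0 0 1 0
  0 0 0 3 0
  0 0 0 0 0
After step 5: ants at (2,3),(1,4),(1,4)
  0 0 0 0 2
  0 0 0 0 3
  0 0 0 4 0
  0 0 0 0 0

0 0 0 0 2
0 0 0 0 3
0 0 0 4 0
0 0 0 0 0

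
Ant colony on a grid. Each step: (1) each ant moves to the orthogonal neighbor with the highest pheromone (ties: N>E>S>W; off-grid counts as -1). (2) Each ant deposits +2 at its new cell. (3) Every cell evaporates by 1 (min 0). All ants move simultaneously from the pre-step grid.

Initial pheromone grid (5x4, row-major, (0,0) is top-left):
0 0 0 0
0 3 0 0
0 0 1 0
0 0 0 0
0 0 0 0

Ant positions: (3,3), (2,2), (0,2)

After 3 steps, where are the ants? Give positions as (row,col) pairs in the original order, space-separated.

Step 1: ant0:(3,3)->N->(2,3) | ant1:(2,2)->N->(1,2) | ant2:(0,2)->E->(0,3)
  grid max=2 at (1,1)
Step 2: ant0:(2,3)->N->(1,3) | ant1:(1,2)->W->(1,1) | ant2:(0,3)->S->(1,3)
  grid max=3 at (1,1)
Step 3: ant0:(1,3)->N->(0,3) | ant1:(1,1)->N->(0,1) | ant2:(1,3)->N->(0,3)
  grid max=3 at (0,3)

(0,3) (0,1) (0,3)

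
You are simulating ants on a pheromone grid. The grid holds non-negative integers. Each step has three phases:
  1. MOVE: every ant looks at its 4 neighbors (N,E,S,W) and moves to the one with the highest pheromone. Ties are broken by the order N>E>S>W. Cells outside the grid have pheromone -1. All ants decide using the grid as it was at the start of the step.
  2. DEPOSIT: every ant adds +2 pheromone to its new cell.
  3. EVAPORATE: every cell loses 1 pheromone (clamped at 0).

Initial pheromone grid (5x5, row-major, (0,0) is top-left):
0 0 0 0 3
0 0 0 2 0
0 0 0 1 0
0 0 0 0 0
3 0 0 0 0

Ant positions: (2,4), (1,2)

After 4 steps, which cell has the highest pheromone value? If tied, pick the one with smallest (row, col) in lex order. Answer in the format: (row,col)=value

Step 1: ant0:(2,4)->W->(2,3) | ant1:(1,2)->E->(1,3)
  grid max=3 at (1,3)
Step 2: ant0:(2,3)->N->(1,3) | ant1:(1,3)->S->(2,3)
  grid max=4 at (1,3)
Step 3: ant0:(1,3)->S->(2,3) | ant1:(2,3)->N->(1,3)
  grid max=5 at (1,3)
Step 4: ant0:(2,3)->N->(1,3) | ant1:(1,3)->S->(2,3)
  grid max=6 at (1,3)
Final grid:
  0 0 0 0 0
  0 0 0 6 0
  0 0 0 5 0
  0 0 0 0 0
  0 0 0 0 0
Max pheromone 6 at (1,3)

Answer: (1,3)=6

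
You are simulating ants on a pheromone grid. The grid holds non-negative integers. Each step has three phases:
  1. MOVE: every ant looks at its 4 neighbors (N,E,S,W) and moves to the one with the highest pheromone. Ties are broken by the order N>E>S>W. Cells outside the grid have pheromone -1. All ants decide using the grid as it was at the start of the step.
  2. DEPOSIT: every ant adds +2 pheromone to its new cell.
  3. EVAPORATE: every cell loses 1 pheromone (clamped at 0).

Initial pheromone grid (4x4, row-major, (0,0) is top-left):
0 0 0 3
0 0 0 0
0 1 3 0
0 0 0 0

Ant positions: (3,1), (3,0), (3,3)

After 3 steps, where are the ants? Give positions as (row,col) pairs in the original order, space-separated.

Step 1: ant0:(3,1)->N->(2,1) | ant1:(3,0)->N->(2,0) | ant2:(3,3)->N->(2,3)
  grid max=2 at (0,3)
Step 2: ant0:(2,1)->E->(2,2) | ant1:(2,0)->E->(2,1) | ant2:(2,3)->W->(2,2)
  grid max=5 at (2,2)
Step 3: ant0:(2,2)->W->(2,1) | ant1:(2,1)->E->(2,2) | ant2:(2,2)->W->(2,1)
  grid max=6 at (2,1)

(2,1) (2,2) (2,1)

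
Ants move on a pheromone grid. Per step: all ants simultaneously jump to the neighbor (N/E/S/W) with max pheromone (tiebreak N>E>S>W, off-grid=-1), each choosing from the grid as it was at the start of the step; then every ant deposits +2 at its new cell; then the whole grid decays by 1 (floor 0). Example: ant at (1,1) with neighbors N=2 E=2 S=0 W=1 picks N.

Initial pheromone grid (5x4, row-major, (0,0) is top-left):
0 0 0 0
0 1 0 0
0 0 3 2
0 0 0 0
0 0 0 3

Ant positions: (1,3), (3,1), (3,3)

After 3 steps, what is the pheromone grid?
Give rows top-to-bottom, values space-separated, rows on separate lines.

After step 1: ants at (2,3),(2,1),(4,3)
  0 0 0 0
  0 0 0 0
  0 1 2 3
  0 0 0 0
  0 0 0 4
After step 2: ants at (2,2),(2,2),(3,3)
  0 0 0 0
  0 0 0 0
  0 0 5 2
  0 0 0 1
  0 0 0 3
After step 3: ants at (2,3),(2,3),(4,3)
  0 0 0 0
  0 0 0 0
  0 0 4 5
  0 0 0 0
  0 0 0 4

0 0 0 0
0 0 0 0
0 0 4 5
0 0 0 0
0 0 0 4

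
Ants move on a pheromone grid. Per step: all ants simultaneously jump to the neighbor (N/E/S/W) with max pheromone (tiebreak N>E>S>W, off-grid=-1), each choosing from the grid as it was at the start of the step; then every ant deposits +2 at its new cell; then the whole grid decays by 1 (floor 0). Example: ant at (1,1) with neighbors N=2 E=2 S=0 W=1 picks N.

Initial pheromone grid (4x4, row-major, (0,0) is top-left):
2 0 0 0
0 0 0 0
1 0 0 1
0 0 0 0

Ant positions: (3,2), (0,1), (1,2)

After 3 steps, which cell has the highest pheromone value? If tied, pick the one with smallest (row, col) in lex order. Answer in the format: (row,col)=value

Step 1: ant0:(3,2)->N->(2,2) | ant1:(0,1)->W->(0,0) | ant2:(1,2)->N->(0,2)
  grid max=3 at (0,0)
Step 2: ant0:(2,2)->N->(1,2) | ant1:(0,0)->E->(0,1) | ant2:(0,2)->E->(0,3)
  grid max=2 at (0,0)
Step 3: ant0:(1,2)->N->(0,2) | ant1:(0,1)->W->(0,0) | ant2:(0,3)->S->(1,3)
  grid max=3 at (0,0)
Final grid:
  3 0 1 0
  0 0 0 1
  0 0 0 0
  0 0 0 0
Max pheromone 3 at (0,0)

Answer: (0,0)=3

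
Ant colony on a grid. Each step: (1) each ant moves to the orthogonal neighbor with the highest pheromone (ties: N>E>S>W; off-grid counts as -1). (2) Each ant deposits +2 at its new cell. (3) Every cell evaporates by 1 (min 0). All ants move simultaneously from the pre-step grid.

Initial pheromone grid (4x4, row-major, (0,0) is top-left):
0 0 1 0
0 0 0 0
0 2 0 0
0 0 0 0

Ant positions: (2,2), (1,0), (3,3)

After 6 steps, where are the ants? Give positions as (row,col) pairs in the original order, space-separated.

Step 1: ant0:(2,2)->W->(2,1) | ant1:(1,0)->N->(0,0) | ant2:(3,3)->N->(2,3)
  grid max=3 at (2,1)
Step 2: ant0:(2,1)->N->(1,1) | ant1:(0,0)->E->(0,1) | ant2:(2,3)->N->(1,3)
  grid max=2 at (2,1)
Step 3: ant0:(1,1)->S->(2,1) | ant1:(0,1)->S->(1,1) | ant2:(1,3)->N->(0,3)
  grid max=3 at (2,1)
Step 4: ant0:(2,1)->N->(1,1) | ant1:(1,1)->S->(2,1) | ant2:(0,3)->S->(1,3)
  grid max=4 at (2,1)
Step 5: ant0:(1,1)->S->(2,1) | ant1:(2,1)->N->(1,1) | ant2:(1,3)->N->(0,3)
  grid max=5 at (2,1)
Step 6: ant0:(2,1)->N->(1,1) | ant1:(1,1)->S->(2,1) | ant2:(0,3)->S->(1,3)
  grid max=6 at (2,1)

(1,1) (2,1) (1,3)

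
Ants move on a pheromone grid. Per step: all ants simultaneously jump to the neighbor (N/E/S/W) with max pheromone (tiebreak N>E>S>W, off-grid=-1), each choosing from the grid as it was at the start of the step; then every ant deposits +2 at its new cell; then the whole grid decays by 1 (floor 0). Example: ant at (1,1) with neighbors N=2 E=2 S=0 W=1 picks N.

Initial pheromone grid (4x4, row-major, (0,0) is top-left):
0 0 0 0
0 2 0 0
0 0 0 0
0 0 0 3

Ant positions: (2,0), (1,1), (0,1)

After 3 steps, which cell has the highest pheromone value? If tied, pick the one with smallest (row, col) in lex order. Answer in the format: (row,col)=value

Answer: (1,1)=7

Derivation:
Step 1: ant0:(2,0)->N->(1,0) | ant1:(1,1)->N->(0,1) | ant2:(0,1)->S->(1,1)
  grid max=3 at (1,1)
Step 2: ant0:(1,0)->E->(1,1) | ant1:(0,1)->S->(1,1) | ant2:(1,1)->N->(0,1)
  grid max=6 at (1,1)
Step 3: ant0:(1,1)->N->(0,1) | ant1:(1,1)->N->(0,1) | ant2:(0,1)->S->(1,1)
  grid max=7 at (1,1)
Final grid:
  0 5 0 0
  0 7 0 0
  0 0 0 0
  0 0 0 0
Max pheromone 7 at (1,1)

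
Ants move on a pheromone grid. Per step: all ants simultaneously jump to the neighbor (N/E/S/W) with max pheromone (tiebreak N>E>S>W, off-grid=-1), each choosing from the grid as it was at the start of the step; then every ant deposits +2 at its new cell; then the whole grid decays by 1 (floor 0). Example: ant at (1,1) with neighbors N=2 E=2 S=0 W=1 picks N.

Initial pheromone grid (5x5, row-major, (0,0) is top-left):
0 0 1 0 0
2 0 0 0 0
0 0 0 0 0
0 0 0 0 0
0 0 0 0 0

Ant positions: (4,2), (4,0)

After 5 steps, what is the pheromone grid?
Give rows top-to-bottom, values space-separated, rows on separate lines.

After step 1: ants at (3,2),(3,0)
  0 0 0 0 0
  1 0 0 0 0
  0 0 0 0 0
  1 0 1 0 0
  0 0 0 0 0
After step 2: ants at (2,2),(2,0)
  0 0 0 0 0
  0 0 0 0 0
  1 0 1 0 0
  0 0 0 0 0
  0 0 0 0 0
After step 3: ants at (1,2),(1,0)
  0 0 0 0 0
  1 0 1 0 0
  0 0 0 0 0
  0 0 0 0 0
  0 0 0 0 0
After step 4: ants at (0,2),(0,0)
  1 0 1 0 0
  0 0 0 0 0
  0 0 0 0 0
  0 0 0 0 0
  0 0 0 0 0
After step 5: ants at (0,3),(0,1)
  0 1 0 1 0
  0 0 0 0 0
  0 0 0 0 0
  0 0 0 0 0
  0 0 0 0 0

0 1 0 1 0
0 0 0 0 0
0 0 0 0 0
0 0 0 0 0
0 0 0 0 0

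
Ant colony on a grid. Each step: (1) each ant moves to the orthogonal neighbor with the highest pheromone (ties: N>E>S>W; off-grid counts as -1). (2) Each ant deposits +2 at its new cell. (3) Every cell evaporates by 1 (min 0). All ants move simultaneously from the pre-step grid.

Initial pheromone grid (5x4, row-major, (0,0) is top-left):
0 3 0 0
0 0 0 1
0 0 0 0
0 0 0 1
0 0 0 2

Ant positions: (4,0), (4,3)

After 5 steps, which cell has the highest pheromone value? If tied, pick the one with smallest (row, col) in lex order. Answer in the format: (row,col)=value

Answer: (3,3)=2

Derivation:
Step 1: ant0:(4,0)->N->(3,0) | ant1:(4,3)->N->(3,3)
  grid max=2 at (0,1)
Step 2: ant0:(3,0)->N->(2,0) | ant1:(3,3)->S->(4,3)
  grid max=2 at (4,3)
Step 3: ant0:(2,0)->N->(1,0) | ant1:(4,3)->N->(3,3)
  grid max=2 at (3,3)
Step 4: ant0:(1,0)->N->(0,0) | ant1:(3,3)->S->(4,3)
  grid max=2 at (4,3)
Step 5: ant0:(0,0)->E->(0,1) | ant1:(4,3)->N->(3,3)
  grid max=2 at (3,3)
Final grid:
  0 1 0 0
  0 0 0 0
  0 0 0 0
  0 0 0 2
  0 0 0 1
Max pheromone 2 at (3,3)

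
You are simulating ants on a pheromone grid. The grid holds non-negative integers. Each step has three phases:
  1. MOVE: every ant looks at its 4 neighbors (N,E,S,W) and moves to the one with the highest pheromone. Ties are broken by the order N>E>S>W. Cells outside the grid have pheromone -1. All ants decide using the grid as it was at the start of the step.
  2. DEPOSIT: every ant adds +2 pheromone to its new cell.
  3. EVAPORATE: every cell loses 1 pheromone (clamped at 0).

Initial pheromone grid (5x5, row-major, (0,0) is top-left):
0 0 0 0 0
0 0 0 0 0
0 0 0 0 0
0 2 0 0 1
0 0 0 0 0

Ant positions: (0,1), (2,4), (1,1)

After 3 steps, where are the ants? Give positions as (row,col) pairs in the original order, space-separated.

Step 1: ant0:(0,1)->E->(0,2) | ant1:(2,4)->S->(3,4) | ant2:(1,1)->N->(0,1)
  grid max=2 at (3,4)
Step 2: ant0:(0,2)->W->(0,1) | ant1:(3,4)->N->(2,4) | ant2:(0,1)->E->(0,2)
  grid max=2 at (0,1)
Step 3: ant0:(0,1)->E->(0,2) | ant1:(2,4)->S->(3,4) | ant2:(0,2)->W->(0,1)
  grid max=3 at (0,1)

(0,2) (3,4) (0,1)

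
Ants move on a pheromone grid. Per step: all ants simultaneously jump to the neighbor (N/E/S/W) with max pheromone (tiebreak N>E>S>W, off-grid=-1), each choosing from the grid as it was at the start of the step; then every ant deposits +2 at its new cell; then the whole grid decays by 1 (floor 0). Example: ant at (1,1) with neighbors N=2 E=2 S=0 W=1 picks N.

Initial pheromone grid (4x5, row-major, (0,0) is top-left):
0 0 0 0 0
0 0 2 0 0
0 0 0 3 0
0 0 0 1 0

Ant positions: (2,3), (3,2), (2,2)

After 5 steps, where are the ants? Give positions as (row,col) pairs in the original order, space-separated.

Step 1: ant0:(2,3)->S->(3,3) | ant1:(3,2)->E->(3,3) | ant2:(2,2)->E->(2,3)
  grid max=4 at (2,3)
Step 2: ant0:(3,3)->N->(2,3) | ant1:(3,3)->N->(2,3) | ant2:(2,3)->S->(3,3)
  grid max=7 at (2,3)
Step 3: ant0:(2,3)->S->(3,3) | ant1:(2,3)->S->(3,3) | ant2:(3,3)->N->(2,3)
  grid max=8 at (2,3)
Step 4: ant0:(3,3)->N->(2,3) | ant1:(3,3)->N->(2,3) | ant2:(2,3)->S->(3,3)
  grid max=11 at (2,3)
Step 5: ant0:(2,3)->S->(3,3) | ant1:(2,3)->S->(3,3) | ant2:(3,3)->N->(2,3)
  grid max=12 at (2,3)

(3,3) (3,3) (2,3)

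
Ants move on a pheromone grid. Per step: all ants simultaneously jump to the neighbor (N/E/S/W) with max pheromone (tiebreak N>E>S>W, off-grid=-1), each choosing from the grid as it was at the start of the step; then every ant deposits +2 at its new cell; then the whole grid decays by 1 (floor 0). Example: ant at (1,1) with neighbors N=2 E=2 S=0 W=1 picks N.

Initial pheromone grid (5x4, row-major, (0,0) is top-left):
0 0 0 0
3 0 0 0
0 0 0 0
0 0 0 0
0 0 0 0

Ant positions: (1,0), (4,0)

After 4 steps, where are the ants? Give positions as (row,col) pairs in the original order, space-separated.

Step 1: ant0:(1,0)->N->(0,0) | ant1:(4,0)->N->(3,0)
  grid max=2 at (1,0)
Step 2: ant0:(0,0)->S->(1,0) | ant1:(3,0)->N->(2,0)
  grid max=3 at (1,0)
Step 3: ant0:(1,0)->S->(2,0) | ant1:(2,0)->N->(1,0)
  grid max=4 at (1,0)
Step 4: ant0:(2,0)->N->(1,0) | ant1:(1,0)->S->(2,0)
  grid max=5 at (1,0)

(1,0) (2,0)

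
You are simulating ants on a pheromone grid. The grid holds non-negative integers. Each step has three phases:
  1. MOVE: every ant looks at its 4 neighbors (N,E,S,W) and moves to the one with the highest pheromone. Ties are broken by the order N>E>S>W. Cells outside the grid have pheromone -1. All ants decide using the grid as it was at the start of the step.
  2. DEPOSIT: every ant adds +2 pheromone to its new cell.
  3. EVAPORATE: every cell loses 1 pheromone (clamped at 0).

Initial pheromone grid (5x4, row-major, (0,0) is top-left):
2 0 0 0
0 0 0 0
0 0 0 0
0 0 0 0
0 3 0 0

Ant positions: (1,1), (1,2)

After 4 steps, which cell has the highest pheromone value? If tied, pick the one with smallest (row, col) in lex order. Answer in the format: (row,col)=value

Answer: (0,1)=4

Derivation:
Step 1: ant0:(1,1)->N->(0,1) | ant1:(1,2)->N->(0,2)
  grid max=2 at (4,1)
Step 2: ant0:(0,1)->E->(0,2) | ant1:(0,2)->W->(0,1)
  grid max=2 at (0,1)
Step 3: ant0:(0,2)->W->(0,1) | ant1:(0,1)->E->(0,2)
  grid max=3 at (0,1)
Step 4: ant0:(0,1)->E->(0,2) | ant1:(0,2)->W->(0,1)
  grid max=4 at (0,1)
Final grid:
  0 4 4 0
  0 0 0 0
  0 0 0 0
  0 0 0 0
  0 0 0 0
Max pheromone 4 at (0,1)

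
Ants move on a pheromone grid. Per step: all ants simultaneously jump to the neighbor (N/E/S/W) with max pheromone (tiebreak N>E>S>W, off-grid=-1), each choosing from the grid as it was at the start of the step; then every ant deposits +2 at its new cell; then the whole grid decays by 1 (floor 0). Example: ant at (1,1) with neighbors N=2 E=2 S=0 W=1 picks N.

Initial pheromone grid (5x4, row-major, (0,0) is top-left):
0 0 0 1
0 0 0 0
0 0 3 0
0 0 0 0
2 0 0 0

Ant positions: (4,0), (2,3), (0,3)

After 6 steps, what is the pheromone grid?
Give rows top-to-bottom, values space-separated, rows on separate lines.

After step 1: ants at (3,0),(2,2),(1,3)
  0 0 0 0
  0 0 0 1
  0 0 4 0
  1 0 0 0
  1 0 0 0
After step 2: ants at (4,0),(1,2),(0,3)
  0 0 0 1
  0 0 1 0
  0 0 3 0
  0 0 0 0
  2 0 0 0
After step 3: ants at (3,0),(2,2),(1,3)
  0 0 0 0
  0 0 0 1
  0 0 4 0
  1 0 0 0
  1 0 0 0
After step 4: ants at (4,0),(1,2),(0,3)
  0 0 0 1
  0 0 1 0
  0 0 3 0
  0 0 0 0
  2 0 0 0
After step 5: ants at (3,0),(2,2),(1,3)
  0 0 0 0
  0 0 0 1
  0 0 4 0
  1 0 0 0
  1 0 0 0
After step 6: ants at (4,0),(1,2),(0,3)
  0 0 0 1
  0 0 1 0
  0 0 3 0
  0 0 0 0
  2 0 0 0

0 0 0 1
0 0 1 0
0 0 3 0
0 0 0 0
2 0 0 0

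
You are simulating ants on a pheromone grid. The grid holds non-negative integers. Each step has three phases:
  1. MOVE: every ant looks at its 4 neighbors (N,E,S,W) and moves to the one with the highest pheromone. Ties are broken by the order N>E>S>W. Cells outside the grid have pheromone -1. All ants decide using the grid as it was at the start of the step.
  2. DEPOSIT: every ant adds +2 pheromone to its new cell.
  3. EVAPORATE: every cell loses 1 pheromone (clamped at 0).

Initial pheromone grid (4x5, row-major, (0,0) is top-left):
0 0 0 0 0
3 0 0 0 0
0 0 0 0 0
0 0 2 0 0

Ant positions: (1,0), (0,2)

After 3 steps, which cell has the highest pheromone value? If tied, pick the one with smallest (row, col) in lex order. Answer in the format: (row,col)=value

Step 1: ant0:(1,0)->N->(0,0) | ant1:(0,2)->E->(0,3)
  grid max=2 at (1,0)
Step 2: ant0:(0,0)->S->(1,0) | ant1:(0,3)->E->(0,4)
  grid max=3 at (1,0)
Step 3: ant0:(1,0)->N->(0,0) | ant1:(0,4)->S->(1,4)
  grid max=2 at (1,0)
Final grid:
  1 0 0 0 0
  2 0 0 0 1
  0 0 0 0 0
  0 0 0 0 0
Max pheromone 2 at (1,0)

Answer: (1,0)=2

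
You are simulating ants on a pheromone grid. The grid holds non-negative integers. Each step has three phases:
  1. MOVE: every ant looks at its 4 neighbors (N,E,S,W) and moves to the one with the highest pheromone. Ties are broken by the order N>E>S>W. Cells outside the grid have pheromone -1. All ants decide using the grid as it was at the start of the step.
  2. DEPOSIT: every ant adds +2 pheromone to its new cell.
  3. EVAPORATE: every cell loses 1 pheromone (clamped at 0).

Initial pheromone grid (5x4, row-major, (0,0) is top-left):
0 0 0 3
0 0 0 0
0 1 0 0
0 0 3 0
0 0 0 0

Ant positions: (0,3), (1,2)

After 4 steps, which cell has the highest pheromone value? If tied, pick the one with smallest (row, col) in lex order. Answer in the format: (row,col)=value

Step 1: ant0:(0,3)->S->(1,3) | ant1:(1,2)->N->(0,2)
  grid max=2 at (0,3)
Step 2: ant0:(1,3)->N->(0,3) | ant1:(0,2)->E->(0,3)
  grid max=5 at (0,3)
Step 3: ant0:(0,3)->S->(1,3) | ant1:(0,3)->S->(1,3)
  grid max=4 at (0,3)
Step 4: ant0:(1,3)->N->(0,3) | ant1:(1,3)->N->(0,3)
  grid max=7 at (0,3)
Final grid:
  0 0 0 7
  0 0 0 2
  0 0 0 0
  0 0 0 0
  0 0 0 0
Max pheromone 7 at (0,3)

Answer: (0,3)=7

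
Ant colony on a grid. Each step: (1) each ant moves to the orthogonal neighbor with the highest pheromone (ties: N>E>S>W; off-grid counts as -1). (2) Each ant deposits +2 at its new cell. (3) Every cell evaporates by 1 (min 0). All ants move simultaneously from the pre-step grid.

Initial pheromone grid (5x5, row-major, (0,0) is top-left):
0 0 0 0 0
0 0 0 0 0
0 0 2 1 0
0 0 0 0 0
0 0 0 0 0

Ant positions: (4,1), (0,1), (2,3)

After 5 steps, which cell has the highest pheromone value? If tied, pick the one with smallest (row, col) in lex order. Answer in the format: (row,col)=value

Answer: (2,2)=7

Derivation:
Step 1: ant0:(4,1)->N->(3,1) | ant1:(0,1)->E->(0,2) | ant2:(2,3)->W->(2,2)
  grid max=3 at (2,2)
Step 2: ant0:(3,1)->N->(2,1) | ant1:(0,2)->E->(0,3) | ant2:(2,2)->N->(1,2)
  grid max=2 at (2,2)
Step 3: ant0:(2,1)->E->(2,2) | ant1:(0,3)->E->(0,4) | ant2:(1,2)->S->(2,2)
  grid max=5 at (2,2)
Step 4: ant0:(2,2)->N->(1,2) | ant1:(0,4)->S->(1,4) | ant2:(2,2)->N->(1,2)
  grid max=4 at (2,2)
Step 5: ant0:(1,2)->S->(2,2) | ant1:(1,4)->N->(0,4) | ant2:(1,2)->S->(2,2)
  grid max=7 at (2,2)
Final grid:
  0 0 0 0 1
  0 0 2 0 0
  0 0 7 0 0
  0 0 0 0 0
  0 0 0 0 0
Max pheromone 7 at (2,2)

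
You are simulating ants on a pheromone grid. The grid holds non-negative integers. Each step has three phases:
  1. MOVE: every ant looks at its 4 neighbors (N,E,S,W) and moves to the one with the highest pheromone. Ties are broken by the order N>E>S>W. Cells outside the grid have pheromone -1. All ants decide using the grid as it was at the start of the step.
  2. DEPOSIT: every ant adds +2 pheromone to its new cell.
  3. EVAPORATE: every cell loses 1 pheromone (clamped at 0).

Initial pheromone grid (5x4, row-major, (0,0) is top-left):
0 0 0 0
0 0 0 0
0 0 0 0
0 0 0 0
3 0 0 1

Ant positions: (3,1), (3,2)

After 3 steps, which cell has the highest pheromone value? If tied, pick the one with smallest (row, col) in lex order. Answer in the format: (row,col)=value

Step 1: ant0:(3,1)->N->(2,1) | ant1:(3,2)->N->(2,2)
  grid max=2 at (4,0)
Step 2: ant0:(2,1)->E->(2,2) | ant1:(2,2)->W->(2,1)
  grid max=2 at (2,1)
Step 3: ant0:(2,2)->W->(2,1) | ant1:(2,1)->E->(2,2)
  grid max=3 at (2,1)
Final grid:
  0 0 0 0
  0 0 0 0
  0 3 3 0
  0 0 0 0
  0 0 0 0
Max pheromone 3 at (2,1)

Answer: (2,1)=3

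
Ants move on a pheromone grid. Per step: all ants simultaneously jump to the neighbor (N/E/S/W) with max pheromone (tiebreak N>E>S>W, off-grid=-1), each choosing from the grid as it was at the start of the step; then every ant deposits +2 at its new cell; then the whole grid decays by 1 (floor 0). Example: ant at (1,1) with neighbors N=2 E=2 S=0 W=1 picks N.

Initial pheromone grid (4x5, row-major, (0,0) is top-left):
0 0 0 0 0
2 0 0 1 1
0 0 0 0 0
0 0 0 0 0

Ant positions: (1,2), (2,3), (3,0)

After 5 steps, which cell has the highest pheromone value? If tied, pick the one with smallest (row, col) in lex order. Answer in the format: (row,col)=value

Answer: (1,3)=8

Derivation:
Step 1: ant0:(1,2)->E->(1,3) | ant1:(2,3)->N->(1,3) | ant2:(3,0)->N->(2,0)
  grid max=4 at (1,3)
Step 2: ant0:(1,3)->N->(0,3) | ant1:(1,3)->N->(0,3) | ant2:(2,0)->N->(1,0)
  grid max=3 at (0,3)
Step 3: ant0:(0,3)->S->(1,3) | ant1:(0,3)->S->(1,3) | ant2:(1,0)->N->(0,0)
  grid max=6 at (1,3)
Step 4: ant0:(1,3)->N->(0,3) | ant1:(1,3)->N->(0,3) | ant2:(0,0)->S->(1,0)
  grid max=5 at (0,3)
Step 5: ant0:(0,3)->S->(1,3) | ant1:(0,3)->S->(1,3) | ant2:(1,0)->N->(0,0)
  grid max=8 at (1,3)
Final grid:
  1 0 0 4 0
  1 0 0 8 0
  0 0 0 0 0
  0 0 0 0 0
Max pheromone 8 at (1,3)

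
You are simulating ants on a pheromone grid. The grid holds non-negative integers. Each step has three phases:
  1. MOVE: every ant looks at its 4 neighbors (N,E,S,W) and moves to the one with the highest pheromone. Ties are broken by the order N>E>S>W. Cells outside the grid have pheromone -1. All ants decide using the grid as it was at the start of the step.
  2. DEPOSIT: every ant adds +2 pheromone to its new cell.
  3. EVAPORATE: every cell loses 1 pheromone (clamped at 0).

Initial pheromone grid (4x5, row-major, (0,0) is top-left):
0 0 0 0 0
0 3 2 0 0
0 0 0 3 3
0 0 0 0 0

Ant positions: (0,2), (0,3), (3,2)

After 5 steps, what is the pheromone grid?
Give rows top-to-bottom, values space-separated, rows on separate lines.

After step 1: ants at (1,2),(0,4),(2,2)
  0 0 0 0 1
  0 2 3 0 0
  0 0 1 2 2
  0 0 0 0 0
After step 2: ants at (1,1),(1,4),(1,2)
  0 0 0 0 0
  0 3 4 0 1
  0 0 0 1 1
  0 0 0 0 0
After step 3: ants at (1,2),(2,4),(1,1)
  0 0 0 0 0
  0 4 5 0 0
  0 0 0 0 2
  0 0 0 0 0
After step 4: ants at (1,1),(1,4),(1,2)
  0 0 0 0 0
  0 5 6 0 1
  0 0 0 0 1
  0 0 0 0 0
After step 5: ants at (1,2),(2,4),(1,1)
  0 0 0 0 0
  0 6 7 0 0
  0 0 0 0 2
  0 0 0 0 0

0 0 0 0 0
0 6 7 0 0
0 0 0 0 2
0 0 0 0 0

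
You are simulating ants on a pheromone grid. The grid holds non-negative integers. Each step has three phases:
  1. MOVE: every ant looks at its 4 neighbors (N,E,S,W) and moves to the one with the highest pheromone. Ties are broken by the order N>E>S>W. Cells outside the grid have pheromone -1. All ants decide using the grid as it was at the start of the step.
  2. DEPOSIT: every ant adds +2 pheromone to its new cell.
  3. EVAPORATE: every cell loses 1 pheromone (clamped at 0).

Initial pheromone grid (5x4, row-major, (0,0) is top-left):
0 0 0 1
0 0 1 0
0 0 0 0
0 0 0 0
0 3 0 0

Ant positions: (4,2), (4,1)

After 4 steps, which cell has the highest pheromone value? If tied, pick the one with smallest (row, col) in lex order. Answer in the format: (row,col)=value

Answer: (4,1)=7

Derivation:
Step 1: ant0:(4,2)->W->(4,1) | ant1:(4,1)->N->(3,1)
  grid max=4 at (4,1)
Step 2: ant0:(4,1)->N->(3,1) | ant1:(3,1)->S->(4,1)
  grid max=5 at (4,1)
Step 3: ant0:(3,1)->S->(4,1) | ant1:(4,1)->N->(3,1)
  grid max=6 at (4,1)
Step 4: ant0:(4,1)->N->(3,1) | ant1:(3,1)->S->(4,1)
  grid max=7 at (4,1)
Final grid:
  0 0 0 0
  0 0 0 0
  0 0 0 0
  0 4 0 0
  0 7 0 0
Max pheromone 7 at (4,1)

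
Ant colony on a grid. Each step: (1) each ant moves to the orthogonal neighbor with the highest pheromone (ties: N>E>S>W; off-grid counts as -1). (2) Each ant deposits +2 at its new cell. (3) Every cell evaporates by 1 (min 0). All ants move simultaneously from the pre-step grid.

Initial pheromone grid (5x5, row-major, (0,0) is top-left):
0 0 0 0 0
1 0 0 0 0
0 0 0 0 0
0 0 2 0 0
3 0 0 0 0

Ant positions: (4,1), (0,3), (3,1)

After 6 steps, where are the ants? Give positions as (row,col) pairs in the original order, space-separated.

Step 1: ant0:(4,1)->W->(4,0) | ant1:(0,3)->E->(0,4) | ant2:(3,1)->E->(3,2)
  grid max=4 at (4,0)
Step 2: ant0:(4,0)->N->(3,0) | ant1:(0,4)->S->(1,4) | ant2:(3,2)->N->(2,2)
  grid max=3 at (4,0)
Step 3: ant0:(3,0)->S->(4,0) | ant1:(1,4)->N->(0,4) | ant2:(2,2)->S->(3,2)
  grid max=4 at (4,0)
Step 4: ant0:(4,0)->N->(3,0) | ant1:(0,4)->S->(1,4) | ant2:(3,2)->N->(2,2)
  grid max=3 at (4,0)
Step 5: ant0:(3,0)->S->(4,0) | ant1:(1,4)->N->(0,4) | ant2:(2,2)->S->(3,2)
  grid max=4 at (4,0)
Step 6: ant0:(4,0)->N->(3,0) | ant1:(0,4)->S->(1,4) | ant2:(3,2)->N->(2,2)
  grid max=3 at (4,0)

(3,0) (1,4) (2,2)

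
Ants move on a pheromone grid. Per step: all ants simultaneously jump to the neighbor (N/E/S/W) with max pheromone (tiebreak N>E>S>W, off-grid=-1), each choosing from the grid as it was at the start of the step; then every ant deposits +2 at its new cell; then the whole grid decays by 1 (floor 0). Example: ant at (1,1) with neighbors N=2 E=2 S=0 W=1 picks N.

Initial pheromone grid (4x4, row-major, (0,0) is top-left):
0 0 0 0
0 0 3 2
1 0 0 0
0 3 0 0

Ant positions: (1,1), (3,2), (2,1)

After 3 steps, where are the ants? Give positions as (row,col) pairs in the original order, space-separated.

Step 1: ant0:(1,1)->E->(1,2) | ant1:(3,2)->W->(3,1) | ant2:(2,1)->S->(3,1)
  grid max=6 at (3,1)
Step 2: ant0:(1,2)->E->(1,3) | ant1:(3,1)->N->(2,1) | ant2:(3,1)->N->(2,1)
  grid max=5 at (3,1)
Step 3: ant0:(1,3)->W->(1,2) | ant1:(2,1)->S->(3,1) | ant2:(2,1)->S->(3,1)
  grid max=8 at (3,1)

(1,2) (3,1) (3,1)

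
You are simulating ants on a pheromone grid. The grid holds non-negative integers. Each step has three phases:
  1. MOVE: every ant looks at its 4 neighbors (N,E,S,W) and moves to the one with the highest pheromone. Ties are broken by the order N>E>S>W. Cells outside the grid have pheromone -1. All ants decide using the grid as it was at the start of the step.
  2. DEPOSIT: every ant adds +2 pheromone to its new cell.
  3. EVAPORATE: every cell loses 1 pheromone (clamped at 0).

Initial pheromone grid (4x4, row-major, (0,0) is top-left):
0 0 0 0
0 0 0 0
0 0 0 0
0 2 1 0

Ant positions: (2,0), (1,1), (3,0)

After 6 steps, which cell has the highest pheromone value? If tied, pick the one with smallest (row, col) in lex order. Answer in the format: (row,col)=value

Answer: (1,3)=3

Derivation:
Step 1: ant0:(2,0)->N->(1,0) | ant1:(1,1)->N->(0,1) | ant2:(3,0)->E->(3,1)
  grid max=3 at (3,1)
Step 2: ant0:(1,0)->N->(0,0) | ant1:(0,1)->E->(0,2) | ant2:(3,1)->N->(2,1)
  grid max=2 at (3,1)
Step 3: ant0:(0,0)->E->(0,1) | ant1:(0,2)->E->(0,3) | ant2:(2,1)->S->(3,1)
  grid max=3 at (3,1)
Step 4: ant0:(0,1)->E->(0,2) | ant1:(0,3)->S->(1,3) | ant2:(3,1)->N->(2,1)
  grid max=2 at (3,1)
Step 5: ant0:(0,2)->E->(0,3) | ant1:(1,3)->N->(0,3) | ant2:(2,1)->S->(3,1)
  grid max=3 at (0,3)
Step 6: ant0:(0,3)->S->(1,3) | ant1:(0,3)->S->(1,3) | ant2:(3,1)->N->(2,1)
  grid max=3 at (1,3)
Final grid:
  0 0 0 2
  0 0 0 3
  0 1 0 0
  0 2 0 0
Max pheromone 3 at (1,3)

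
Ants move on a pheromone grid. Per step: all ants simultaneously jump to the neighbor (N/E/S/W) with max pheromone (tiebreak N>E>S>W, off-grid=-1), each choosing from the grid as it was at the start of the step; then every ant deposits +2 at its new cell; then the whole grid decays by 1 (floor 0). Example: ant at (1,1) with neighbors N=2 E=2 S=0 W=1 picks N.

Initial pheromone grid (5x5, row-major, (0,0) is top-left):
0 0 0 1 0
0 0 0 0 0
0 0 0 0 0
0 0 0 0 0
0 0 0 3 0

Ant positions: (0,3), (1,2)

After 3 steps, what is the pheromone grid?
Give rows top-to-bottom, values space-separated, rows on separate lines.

After step 1: ants at (0,4),(0,2)
  0 0 1 0 1
  0 0 0 0 0
  0 0 0 0 0
  0 0 0 0 0
  0 0 0 2 0
After step 2: ants at (1,4),(0,3)
  0 0 0 1 0
  0 0 0 0 1
  0 0 0 0 0
  0 0 0 0 0
  0 0 0 1 0
After step 3: ants at (0,4),(0,4)
  0 0 0 0 3
  0 0 0 0 0
  0 0 0 0 0
  0 0 0 0 0
  0 0 0 0 0

0 0 0 0 3
0 0 0 0 0
0 0 0 0 0
0 0 0 0 0
0 0 0 0 0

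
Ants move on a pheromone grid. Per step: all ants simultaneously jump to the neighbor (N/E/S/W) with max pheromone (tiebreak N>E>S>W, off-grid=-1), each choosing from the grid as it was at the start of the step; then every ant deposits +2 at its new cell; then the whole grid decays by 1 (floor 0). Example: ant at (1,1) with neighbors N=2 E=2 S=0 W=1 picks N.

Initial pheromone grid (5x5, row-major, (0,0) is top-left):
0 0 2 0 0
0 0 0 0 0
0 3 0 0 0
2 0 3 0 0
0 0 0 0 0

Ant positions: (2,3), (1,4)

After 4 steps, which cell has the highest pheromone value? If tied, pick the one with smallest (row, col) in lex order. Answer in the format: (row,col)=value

Step 1: ant0:(2,3)->N->(1,3) | ant1:(1,4)->N->(0,4)
  grid max=2 at (2,1)
Step 2: ant0:(1,3)->N->(0,3) | ant1:(0,4)->S->(1,4)
  grid max=1 at (0,3)
Step 3: ant0:(0,3)->E->(0,4) | ant1:(1,4)->N->(0,4)
  grid max=3 at (0,4)
Step 4: ant0:(0,4)->S->(1,4) | ant1:(0,4)->S->(1,4)
  grid max=3 at (1,4)
Final grid:
  0 0 0 0 2
  0 0 0 0 3
  0 0 0 0 0
  0 0 0 0 0
  0 0 0 0 0
Max pheromone 3 at (1,4)

Answer: (1,4)=3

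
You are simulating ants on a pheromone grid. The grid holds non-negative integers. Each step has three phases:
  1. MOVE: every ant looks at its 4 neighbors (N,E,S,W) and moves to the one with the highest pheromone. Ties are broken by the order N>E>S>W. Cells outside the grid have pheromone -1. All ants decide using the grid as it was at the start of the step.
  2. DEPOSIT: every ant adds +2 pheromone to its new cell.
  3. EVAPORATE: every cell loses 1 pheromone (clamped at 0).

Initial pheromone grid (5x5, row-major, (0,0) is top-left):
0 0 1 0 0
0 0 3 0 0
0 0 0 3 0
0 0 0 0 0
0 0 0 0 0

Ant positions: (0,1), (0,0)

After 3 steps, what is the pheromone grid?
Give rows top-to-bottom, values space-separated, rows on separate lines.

After step 1: ants at (0,2),(0,1)
  0 1 2 0 0
  0 0 2 0 0
  0 0 0 2 0
  0 0 0 0 0
  0 0 0 0 0
After step 2: ants at (1,2),(0,2)
  0 0 3 0 0
  0 0 3 0 0
  0 0 0 1 0
  0 0 0 0 0
  0 0 0 0 0
After step 3: ants at (0,2),(1,2)
  0 0 4 0 0
  0 0 4 0 0
  0 0 0 0 0
  0 0 0 0 0
  0 0 0 0 0

0 0 4 0 0
0 0 4 0 0
0 0 0 0 0
0 0 0 0 0
0 0 0 0 0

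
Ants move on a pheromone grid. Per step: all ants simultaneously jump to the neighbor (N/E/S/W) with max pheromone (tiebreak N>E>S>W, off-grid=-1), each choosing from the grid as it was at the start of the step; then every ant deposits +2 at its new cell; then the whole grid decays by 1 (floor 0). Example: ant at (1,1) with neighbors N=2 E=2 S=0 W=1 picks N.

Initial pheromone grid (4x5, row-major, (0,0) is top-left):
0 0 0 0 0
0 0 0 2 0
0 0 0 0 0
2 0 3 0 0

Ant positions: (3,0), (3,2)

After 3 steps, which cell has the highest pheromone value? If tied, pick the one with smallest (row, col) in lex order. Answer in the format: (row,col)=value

Answer: (3,2)=2

Derivation:
Step 1: ant0:(3,0)->N->(2,0) | ant1:(3,2)->N->(2,2)
  grid max=2 at (3,2)
Step 2: ant0:(2,0)->S->(3,0) | ant1:(2,2)->S->(3,2)
  grid max=3 at (3,2)
Step 3: ant0:(3,0)->N->(2,0) | ant1:(3,2)->N->(2,2)
  grid max=2 at (3,2)
Final grid:
  0 0 0 0 0
  0 0 0 0 0
  1 0 1 0 0
  1 0 2 0 0
Max pheromone 2 at (3,2)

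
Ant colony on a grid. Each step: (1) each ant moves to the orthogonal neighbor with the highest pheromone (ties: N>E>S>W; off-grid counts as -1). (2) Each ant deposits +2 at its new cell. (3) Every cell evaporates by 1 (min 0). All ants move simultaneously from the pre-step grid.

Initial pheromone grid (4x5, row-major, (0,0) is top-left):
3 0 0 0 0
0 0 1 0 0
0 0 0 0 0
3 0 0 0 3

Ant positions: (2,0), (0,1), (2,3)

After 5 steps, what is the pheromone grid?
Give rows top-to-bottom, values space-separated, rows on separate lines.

After step 1: ants at (3,0),(0,0),(1,3)
  4 0 0 0 0
  0 0 0 1 0
  0 0 0 0 0
  4 0 0 0 2
After step 2: ants at (2,0),(0,1),(0,3)
  3 1 0 1 0
  0 0 0 0 0
  1 0 0 0 0
  3 0 0 0 1
After step 3: ants at (3,0),(0,0),(0,4)
  4 0 0 0 1
  0 0 0 0 0
  0 0 0 0 0
  4 0 0 0 0
After step 4: ants at (2,0),(0,1),(1,4)
  3 1 0 0 0
  0 0 0 0 1
  1 0 0 0 0
  3 0 0 0 0
After step 5: ants at (3,0),(0,0),(0,4)
  4 0 0 0 1
  0 0 0 0 0
  0 0 0 0 0
  4 0 0 0 0

4 0 0 0 1
0 0 0 0 0
0 0 0 0 0
4 0 0 0 0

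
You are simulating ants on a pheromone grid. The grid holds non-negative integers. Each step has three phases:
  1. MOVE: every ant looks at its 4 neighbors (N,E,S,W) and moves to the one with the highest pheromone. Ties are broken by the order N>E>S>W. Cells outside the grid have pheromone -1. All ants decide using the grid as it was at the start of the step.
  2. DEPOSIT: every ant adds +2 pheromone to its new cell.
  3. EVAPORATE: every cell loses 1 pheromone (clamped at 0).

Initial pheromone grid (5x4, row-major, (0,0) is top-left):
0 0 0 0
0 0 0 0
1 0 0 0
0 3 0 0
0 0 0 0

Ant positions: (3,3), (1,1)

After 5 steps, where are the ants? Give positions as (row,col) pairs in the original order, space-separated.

Step 1: ant0:(3,3)->N->(2,3) | ant1:(1,1)->N->(0,1)
  grid max=2 at (3,1)
Step 2: ant0:(2,3)->N->(1,3) | ant1:(0,1)->E->(0,2)
  grid max=1 at (0,2)
Step 3: ant0:(1,3)->N->(0,3) | ant1:(0,2)->E->(0,3)
  grid max=3 at (0,3)
Step 4: ant0:(0,3)->S->(1,3) | ant1:(0,3)->S->(1,3)
  grid max=3 at (1,3)
Step 5: ant0:(1,3)->N->(0,3) | ant1:(1,3)->N->(0,3)
  grid max=5 at (0,3)

(0,3) (0,3)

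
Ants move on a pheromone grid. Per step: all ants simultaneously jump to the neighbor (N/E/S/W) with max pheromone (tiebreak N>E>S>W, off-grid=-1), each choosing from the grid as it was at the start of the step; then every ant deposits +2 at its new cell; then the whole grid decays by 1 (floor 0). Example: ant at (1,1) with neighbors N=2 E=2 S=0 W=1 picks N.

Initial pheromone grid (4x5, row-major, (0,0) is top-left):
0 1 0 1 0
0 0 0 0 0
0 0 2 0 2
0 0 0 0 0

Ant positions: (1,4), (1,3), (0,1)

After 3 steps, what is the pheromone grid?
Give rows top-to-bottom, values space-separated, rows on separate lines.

After step 1: ants at (2,4),(0,3),(0,2)
  0 0 1 2 0
  0 0 0 0 0
  0 0 1 0 3
  0 0 0 0 0
After step 2: ants at (1,4),(0,2),(0,3)
  0 0 2 3 0
  0 0 0 0 1
  0 0 0 0 2
  0 0 0 0 0
After step 3: ants at (2,4),(0,3),(0,2)
  0 0 3 4 0
  0 0 0 0 0
  0 0 0 0 3
  0 0 0 0 0

0 0 3 4 0
0 0 0 0 0
0 0 0 0 3
0 0 0 0 0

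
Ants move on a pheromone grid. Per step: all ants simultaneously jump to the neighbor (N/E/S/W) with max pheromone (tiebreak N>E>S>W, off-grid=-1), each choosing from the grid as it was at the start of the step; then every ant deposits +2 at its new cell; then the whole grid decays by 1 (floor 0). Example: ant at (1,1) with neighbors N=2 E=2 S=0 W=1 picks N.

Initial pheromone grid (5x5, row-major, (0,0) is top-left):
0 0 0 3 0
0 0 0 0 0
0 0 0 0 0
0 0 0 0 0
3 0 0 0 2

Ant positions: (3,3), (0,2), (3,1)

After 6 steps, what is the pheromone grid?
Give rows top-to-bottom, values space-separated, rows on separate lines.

After step 1: ants at (2,3),(0,3),(2,1)
  0 0 0 4 0
  0 0 0 0 0
  0 1 0 1 0
  0 0 0 0 0
  2 0 0 0 1
After step 2: ants at (1,3),(0,4),(1,1)
  0 0 0 3 1
  0 1 0 1 0
  0 0 0 0 0
  0 0 0 0 0
  1 0 0 0 0
After step 3: ants at (0,3),(0,3),(0,1)
  0 1 0 6 0
  0 0 0 0 0
  0 0 0 0 0
  0 0 0 0 0
  0 0 0 0 0
After step 4: ants at (0,4),(0,4),(0,2)
  0 0 1 5 3
  0 0 0 0 0
  0 0 0 0 0
  0 0 0 0 0
  0 0 0 0 0
After step 5: ants at (0,3),(0,3),(0,3)
  0 0 0 10 2
  0 0 0 0 0
  0 0 0 0 0
  0 0 0 0 0
  0 0 0 0 0
After step 6: ants at (0,4),(0,4),(0,4)
  0 0 0 9 7
  0 0 0 0 0
  0 0 0 0 0
  0 0 0 0 0
  0 0 0 0 0

0 0 0 9 7
0 0 0 0 0
0 0 0 0 0
0 0 0 0 0
0 0 0 0 0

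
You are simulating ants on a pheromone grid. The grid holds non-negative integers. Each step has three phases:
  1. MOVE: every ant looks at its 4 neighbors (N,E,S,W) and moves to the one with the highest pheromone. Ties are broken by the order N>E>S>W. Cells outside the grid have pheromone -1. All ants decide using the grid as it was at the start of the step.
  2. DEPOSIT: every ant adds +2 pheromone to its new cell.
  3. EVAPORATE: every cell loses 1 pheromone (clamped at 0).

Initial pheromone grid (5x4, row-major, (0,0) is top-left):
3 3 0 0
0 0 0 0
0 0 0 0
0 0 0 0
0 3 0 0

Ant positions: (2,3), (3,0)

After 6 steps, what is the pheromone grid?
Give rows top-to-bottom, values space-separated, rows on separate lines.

After step 1: ants at (1,3),(2,0)
  2 2 0 0
  0 0 0 1
  1 0 0 0
  0 0 0 0
  0 2 0 0
After step 2: ants at (0,3),(1,0)
  1 1 0 1
  1 0 0 0
  0 0 0 0
  0 0 0 0
  0 1 0 0
After step 3: ants at (1,3),(0,0)
  2 0 0 0
  0 0 0 1
  0 0 0 0
  0 0 0 0
  0 0 0 0
After step 4: ants at (0,3),(0,1)
  1 1 0 1
  0 0 0 0
  0 0 0 0
  0 0 0 0
  0 0 0 0
After step 5: ants at (1,3),(0,0)
  2 0 0 0
  0 0 0 1
  0 0 0 0
  0 0 0 0
  0 0 0 0
After step 6: ants at (0,3),(0,1)
  1 1 0 1
  0 0 0 0
  0 0 0 0
  0 0 0 0
  0 0 0 0

1 1 0 1
0 0 0 0
0 0 0 0
0 0 0 0
0 0 0 0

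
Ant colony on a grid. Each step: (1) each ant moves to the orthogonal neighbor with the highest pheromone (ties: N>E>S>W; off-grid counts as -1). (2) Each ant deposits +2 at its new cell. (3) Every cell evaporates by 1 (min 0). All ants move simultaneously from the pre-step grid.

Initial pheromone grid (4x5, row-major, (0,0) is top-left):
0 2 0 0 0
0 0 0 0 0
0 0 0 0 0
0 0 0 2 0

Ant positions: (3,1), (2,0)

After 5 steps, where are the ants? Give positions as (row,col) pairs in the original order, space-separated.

Step 1: ant0:(3,1)->N->(2,1) | ant1:(2,0)->N->(1,0)
  grid max=1 at (0,1)
Step 2: ant0:(2,1)->N->(1,1) | ant1:(1,0)->N->(0,0)
  grid max=1 at (0,0)
Step 3: ant0:(1,1)->N->(0,1) | ant1:(0,0)->E->(0,1)
  grid max=3 at (0,1)
Step 4: ant0:(0,1)->E->(0,2) | ant1:(0,1)->E->(0,2)
  grid max=3 at (0,2)
Step 5: ant0:(0,2)->W->(0,1) | ant1:(0,2)->W->(0,1)
  grid max=5 at (0,1)

(0,1) (0,1)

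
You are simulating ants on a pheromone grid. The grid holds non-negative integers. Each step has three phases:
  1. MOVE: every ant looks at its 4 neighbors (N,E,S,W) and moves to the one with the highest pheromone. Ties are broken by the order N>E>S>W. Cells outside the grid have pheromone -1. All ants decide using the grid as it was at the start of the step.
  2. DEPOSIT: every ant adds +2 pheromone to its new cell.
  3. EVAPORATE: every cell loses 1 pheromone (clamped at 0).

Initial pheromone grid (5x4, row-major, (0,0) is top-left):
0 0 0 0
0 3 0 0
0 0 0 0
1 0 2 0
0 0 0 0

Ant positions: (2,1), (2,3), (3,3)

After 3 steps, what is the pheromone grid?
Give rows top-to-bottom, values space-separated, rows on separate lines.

After step 1: ants at (1,1),(1,3),(3,2)
  0 0 0 0
  0 4 0 1
  0 0 0 0
  0 0 3 0
  0 0 0 0
After step 2: ants at (0,1),(0,3),(2,2)
  0 1 0 1
  0 3 0 0
  0 0 1 0
  0 0 2 0
  0 0 0 0
After step 3: ants at (1,1),(1,3),(3,2)
  0 0 0 0
  0 4 0 1
  0 0 0 0
  0 0 3 0
  0 0 0 0

0 0 0 0
0 4 0 1
0 0 0 0
0 0 3 0
0 0 0 0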